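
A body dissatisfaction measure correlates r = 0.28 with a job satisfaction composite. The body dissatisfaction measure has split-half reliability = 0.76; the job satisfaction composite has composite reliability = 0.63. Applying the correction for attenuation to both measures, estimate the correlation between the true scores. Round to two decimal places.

0.40

r_true = r_obs / √(r_xx · r_yy) = 0.28 / √(0.76 × 0.63) = 0.28 / √0.4788 = 0.28 / 0.6920 ≈ 0.40.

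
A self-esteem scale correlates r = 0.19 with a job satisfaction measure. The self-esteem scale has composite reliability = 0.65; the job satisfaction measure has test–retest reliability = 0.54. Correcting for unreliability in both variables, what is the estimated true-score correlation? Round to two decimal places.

r_true = r_obs / √(r_xx · r_yy) = 0.19 / √(0.65 × 0.54) = 0.19 / √0.3510 = 0.19 / 0.5925 ≈ 0.32.

0.32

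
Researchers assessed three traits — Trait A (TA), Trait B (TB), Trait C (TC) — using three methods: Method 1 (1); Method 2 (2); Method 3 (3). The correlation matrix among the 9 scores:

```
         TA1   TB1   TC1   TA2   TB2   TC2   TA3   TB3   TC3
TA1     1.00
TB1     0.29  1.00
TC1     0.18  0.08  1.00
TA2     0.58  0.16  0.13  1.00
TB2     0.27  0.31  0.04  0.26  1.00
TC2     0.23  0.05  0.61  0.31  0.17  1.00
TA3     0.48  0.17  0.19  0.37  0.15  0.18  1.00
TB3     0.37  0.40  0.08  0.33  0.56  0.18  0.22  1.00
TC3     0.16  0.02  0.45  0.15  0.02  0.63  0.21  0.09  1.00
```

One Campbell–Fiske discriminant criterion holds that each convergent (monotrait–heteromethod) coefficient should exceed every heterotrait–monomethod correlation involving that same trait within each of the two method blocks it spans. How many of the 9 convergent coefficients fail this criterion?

0

Each convergent coefficient versus the relevant comparison correlations:
TA (methods 1·2): 0.58 vs {0.29, 0.26, 0.18, 0.31} → pass.
TA (methods 1·3): 0.48 vs {0.29, 0.22, 0.18, 0.21} → pass.
TA (methods 2·3): 0.37 vs {0.26, 0.22, 0.31, 0.21} → pass.
TB (methods 1·2): 0.31 vs {0.29, 0.26, 0.08, 0.17} → pass.
TB (methods 1·3): 0.40 vs {0.29, 0.22, 0.08, 0.09} → pass.
TB (methods 2·3): 0.56 vs {0.26, 0.22, 0.17, 0.09} → pass.
TC (methods 1·2): 0.61 vs {0.18, 0.31, 0.08, 0.17} → pass.
TC (methods 1·3): 0.45 vs {0.18, 0.21, 0.08, 0.09} → pass.
TC (methods 2·3): 0.63 vs {0.31, 0.21, 0.17, 0.09} → pass.
0 of 9 fail.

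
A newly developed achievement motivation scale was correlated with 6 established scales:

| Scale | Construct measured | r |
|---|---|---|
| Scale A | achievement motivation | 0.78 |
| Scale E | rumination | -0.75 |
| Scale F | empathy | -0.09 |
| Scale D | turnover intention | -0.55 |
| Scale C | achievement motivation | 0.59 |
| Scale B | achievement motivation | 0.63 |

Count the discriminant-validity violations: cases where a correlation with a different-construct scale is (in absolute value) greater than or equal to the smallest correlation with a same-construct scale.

1

Convergent (same construct = achievement motivation): Scale A, Scale C, Scale B.
Smallest convergent = 0.59. Discriminant |r|: 0.75, 0.09, 0.55; count ≥ 0.59 → 1.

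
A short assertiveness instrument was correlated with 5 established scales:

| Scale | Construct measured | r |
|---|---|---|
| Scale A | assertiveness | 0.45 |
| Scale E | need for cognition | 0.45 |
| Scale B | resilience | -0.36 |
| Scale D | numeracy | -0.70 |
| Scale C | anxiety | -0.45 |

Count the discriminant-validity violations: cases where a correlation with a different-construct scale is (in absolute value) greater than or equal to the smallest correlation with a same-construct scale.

3

Convergent (same construct = assertiveness): Scale A.
Smallest convergent = 0.45. Discriminant |r|: 0.45, 0.36, 0.70, 0.45; count ≥ 0.45 → 3.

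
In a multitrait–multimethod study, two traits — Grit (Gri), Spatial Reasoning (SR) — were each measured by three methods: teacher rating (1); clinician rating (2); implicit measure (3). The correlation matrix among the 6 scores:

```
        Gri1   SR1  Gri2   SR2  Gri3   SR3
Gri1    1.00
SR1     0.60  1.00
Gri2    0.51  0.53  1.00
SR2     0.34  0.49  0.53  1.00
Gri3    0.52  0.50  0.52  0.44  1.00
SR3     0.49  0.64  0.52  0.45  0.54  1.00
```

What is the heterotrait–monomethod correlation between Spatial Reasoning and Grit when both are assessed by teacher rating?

Different traits, same method: r(SR1, Gri1) = 0.60.

0.60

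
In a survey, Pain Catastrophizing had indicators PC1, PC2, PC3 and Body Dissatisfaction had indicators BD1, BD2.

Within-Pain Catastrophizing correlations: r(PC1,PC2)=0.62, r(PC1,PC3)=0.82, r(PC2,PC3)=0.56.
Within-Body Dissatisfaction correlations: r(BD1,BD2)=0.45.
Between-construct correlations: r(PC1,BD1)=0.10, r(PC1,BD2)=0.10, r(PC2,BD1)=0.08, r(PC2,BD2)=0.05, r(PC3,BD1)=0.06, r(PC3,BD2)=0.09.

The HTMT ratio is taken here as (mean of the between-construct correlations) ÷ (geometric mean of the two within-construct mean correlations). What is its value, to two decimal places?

Between-construct mean = 0.48/6 = 0.0800.
Mean within-PC = 2.00/3 = 0.6667; mean within-BD = 0.45/1 = 0.4500.
Geometric mean = √(0.6667 × 0.4500) = 0.5477.
HTMT = 0.0800 / 0.5477 = 0.15.

0.15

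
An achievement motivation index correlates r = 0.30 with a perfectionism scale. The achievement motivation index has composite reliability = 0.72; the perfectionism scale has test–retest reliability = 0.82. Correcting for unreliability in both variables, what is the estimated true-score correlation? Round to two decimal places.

0.39

r_true = r_obs / √(r_xx · r_yy) = 0.30 / √(0.72 × 0.82) = 0.30 / √0.5904 = 0.30 / 0.7684 ≈ 0.39.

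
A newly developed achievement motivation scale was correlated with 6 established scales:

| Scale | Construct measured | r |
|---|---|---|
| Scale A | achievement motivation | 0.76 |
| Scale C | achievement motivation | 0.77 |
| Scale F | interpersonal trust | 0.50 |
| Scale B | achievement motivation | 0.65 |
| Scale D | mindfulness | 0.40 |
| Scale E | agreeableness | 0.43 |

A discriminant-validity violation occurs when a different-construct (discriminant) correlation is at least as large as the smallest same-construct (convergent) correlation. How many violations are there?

Convergent (same construct = achievement motivation): Scale A, Scale C, Scale B.
Smallest convergent = 0.65. Discriminant values: 0.50, 0.40, 0.43; count ≥ 0.65 → 0.

0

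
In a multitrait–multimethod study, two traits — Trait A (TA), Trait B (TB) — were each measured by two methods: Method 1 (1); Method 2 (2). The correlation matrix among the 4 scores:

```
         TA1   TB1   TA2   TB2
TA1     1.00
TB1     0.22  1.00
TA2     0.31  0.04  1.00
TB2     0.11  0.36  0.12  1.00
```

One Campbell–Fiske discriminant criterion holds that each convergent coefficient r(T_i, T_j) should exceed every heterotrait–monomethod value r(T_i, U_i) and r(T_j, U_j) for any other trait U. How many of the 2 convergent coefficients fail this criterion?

0

Each convergent coefficient versus the relevant comparison correlations:
TA (methods 1·2): 0.31 vs {0.22, 0.12} → pass.
TB (methods 1·2): 0.36 vs {0.22, 0.12} → pass.
0 of 2 fail.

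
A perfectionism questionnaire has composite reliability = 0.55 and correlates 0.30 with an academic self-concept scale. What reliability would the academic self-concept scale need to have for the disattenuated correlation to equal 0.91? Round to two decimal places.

r_true = r_obs / √(r_xx · r_yy) ⇒ 0.91 = 0.30 / √(0.55 · r_yy).
√(0.55 · r_yy) = 0.30 / 0.91 = 0.3297; 0.55 · r_yy = 0.1087; r_yy = 0.1087 / 0.55 ≈ 0.20.

0.20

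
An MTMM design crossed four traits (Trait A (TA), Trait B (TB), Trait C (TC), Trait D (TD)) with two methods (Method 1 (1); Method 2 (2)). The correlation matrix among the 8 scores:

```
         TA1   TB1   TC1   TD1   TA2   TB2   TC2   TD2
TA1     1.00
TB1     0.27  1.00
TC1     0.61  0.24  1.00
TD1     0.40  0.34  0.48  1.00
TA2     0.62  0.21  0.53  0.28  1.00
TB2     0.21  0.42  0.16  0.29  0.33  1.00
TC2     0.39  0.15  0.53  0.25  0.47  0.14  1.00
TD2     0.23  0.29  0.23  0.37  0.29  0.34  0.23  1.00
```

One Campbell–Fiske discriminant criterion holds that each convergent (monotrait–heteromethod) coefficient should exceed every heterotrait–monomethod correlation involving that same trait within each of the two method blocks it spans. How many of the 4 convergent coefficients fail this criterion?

Convergent coefficients and their comparison sets:
TA (methods 1·2): 0.62 vs {0.27, 0.33, 0.61, 0.47, 0.40, 0.29} → pass.
TB (methods 1·2): 0.42 vs {0.27, 0.33, 0.24, 0.14, 0.34, 0.34} → pass.
TC (methods 1·2): 0.53 vs {0.61, 0.47, 0.24, 0.14, 0.48, 0.23} → fail.
TD (methods 1·2): 0.37 vs {0.40, 0.29, 0.34, 0.34, 0.48, 0.23} → fail.
2 of 4 fail.

2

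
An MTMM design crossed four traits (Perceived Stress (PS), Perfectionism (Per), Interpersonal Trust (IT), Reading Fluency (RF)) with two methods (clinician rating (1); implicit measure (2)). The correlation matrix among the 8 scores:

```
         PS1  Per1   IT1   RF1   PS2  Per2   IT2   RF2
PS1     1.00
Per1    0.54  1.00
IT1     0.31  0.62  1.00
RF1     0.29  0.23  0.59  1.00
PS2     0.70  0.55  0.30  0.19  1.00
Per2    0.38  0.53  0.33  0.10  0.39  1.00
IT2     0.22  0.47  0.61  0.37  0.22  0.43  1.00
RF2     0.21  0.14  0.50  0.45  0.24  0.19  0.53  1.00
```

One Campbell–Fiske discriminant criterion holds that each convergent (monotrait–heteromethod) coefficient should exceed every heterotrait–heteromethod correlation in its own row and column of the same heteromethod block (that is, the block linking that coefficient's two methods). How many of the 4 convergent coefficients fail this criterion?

Convergent coefficients and their comparison sets:
PS (methods 1·2): 0.70 vs {0.38, 0.55, 0.22, 0.30, 0.21, 0.19} → pass.
Per (methods 1·2): 0.53 vs {0.55, 0.38, 0.47, 0.33, 0.14, 0.10} → fail.
IT (methods 1·2): 0.61 vs {0.30, 0.22, 0.33, 0.47, 0.50, 0.37} → pass.
RF (methods 1·2): 0.45 vs {0.19, 0.21, 0.10, 0.14, 0.37, 0.50} → fail.
2 of 4 fail.

2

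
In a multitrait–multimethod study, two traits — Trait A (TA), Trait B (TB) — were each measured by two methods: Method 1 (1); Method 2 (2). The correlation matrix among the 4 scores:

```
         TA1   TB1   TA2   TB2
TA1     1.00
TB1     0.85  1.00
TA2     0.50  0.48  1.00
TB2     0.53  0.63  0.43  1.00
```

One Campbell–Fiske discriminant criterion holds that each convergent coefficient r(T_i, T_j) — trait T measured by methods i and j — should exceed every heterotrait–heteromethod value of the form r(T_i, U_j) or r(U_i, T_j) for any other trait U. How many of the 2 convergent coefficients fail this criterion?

Checking each validity diagonal entry against its comparison values:
TA (methods 1·2): 0.50 vs {0.53, 0.48} → fail.
TB (methods 1·2): 0.63 vs {0.48, 0.53} → pass.
1 of 2 fail.

1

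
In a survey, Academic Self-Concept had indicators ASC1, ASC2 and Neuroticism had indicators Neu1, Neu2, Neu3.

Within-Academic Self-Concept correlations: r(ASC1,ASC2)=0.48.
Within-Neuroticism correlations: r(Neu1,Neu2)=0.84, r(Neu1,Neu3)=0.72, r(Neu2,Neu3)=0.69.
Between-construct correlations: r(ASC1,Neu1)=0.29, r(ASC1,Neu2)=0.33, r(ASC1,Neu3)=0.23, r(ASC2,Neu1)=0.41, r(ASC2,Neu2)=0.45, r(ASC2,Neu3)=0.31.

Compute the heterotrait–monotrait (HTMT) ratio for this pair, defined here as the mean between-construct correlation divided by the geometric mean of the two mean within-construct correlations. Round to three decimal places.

Mean heterotrait r = 2.02/6 = 0.3367.
Mean within-ASC = 0.48/1 = 0.4800; mean within-Neu = 2.25/3 = 0.7500.
Geometric mean = √(0.4800 × 0.7500) = 0.6000.
HTMT = 0.3367 / 0.6000 = 0.561.

0.561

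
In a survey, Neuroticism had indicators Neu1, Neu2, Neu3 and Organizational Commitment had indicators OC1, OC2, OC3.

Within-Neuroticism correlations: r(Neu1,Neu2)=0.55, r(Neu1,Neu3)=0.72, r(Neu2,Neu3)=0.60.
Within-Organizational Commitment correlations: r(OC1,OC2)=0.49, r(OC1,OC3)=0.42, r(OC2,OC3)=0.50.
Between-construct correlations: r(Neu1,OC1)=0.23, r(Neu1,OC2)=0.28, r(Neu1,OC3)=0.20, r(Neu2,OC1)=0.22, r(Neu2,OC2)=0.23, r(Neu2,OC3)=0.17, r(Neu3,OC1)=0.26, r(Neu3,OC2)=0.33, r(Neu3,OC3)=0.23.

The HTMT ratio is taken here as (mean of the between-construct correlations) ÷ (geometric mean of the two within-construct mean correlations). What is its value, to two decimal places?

0.44

Between-construct mean = 2.15/9 = 0.2389.
Mean within-Neu = 1.87/3 = 0.6233; mean within-OC = 1.41/3 = 0.4700.
Geometric mean = √(0.6233 × 0.4700) = 0.5412.
HTMT = 0.2389 / 0.5412 = 0.44.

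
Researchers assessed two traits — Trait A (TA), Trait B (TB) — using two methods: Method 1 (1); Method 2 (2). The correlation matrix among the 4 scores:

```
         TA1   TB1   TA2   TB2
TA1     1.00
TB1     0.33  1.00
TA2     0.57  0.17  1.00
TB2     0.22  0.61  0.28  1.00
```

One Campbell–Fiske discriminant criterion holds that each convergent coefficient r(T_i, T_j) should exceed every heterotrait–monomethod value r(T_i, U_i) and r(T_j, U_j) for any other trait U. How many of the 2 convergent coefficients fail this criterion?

0

Checking each validity diagonal entry against its comparison values:
TA (methods 1·2): 0.57 vs {0.33, 0.28} → pass.
TB (methods 1·2): 0.61 vs {0.33, 0.28} → pass.
0 of 2 fail.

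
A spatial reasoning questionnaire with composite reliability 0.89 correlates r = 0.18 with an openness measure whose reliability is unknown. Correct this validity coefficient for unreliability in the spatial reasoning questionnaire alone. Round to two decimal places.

0.19

Single correction: r_c = r_obs / √r_xx = 0.18 / √0.89 = 0.18 / 0.9434 ≈ 0.19.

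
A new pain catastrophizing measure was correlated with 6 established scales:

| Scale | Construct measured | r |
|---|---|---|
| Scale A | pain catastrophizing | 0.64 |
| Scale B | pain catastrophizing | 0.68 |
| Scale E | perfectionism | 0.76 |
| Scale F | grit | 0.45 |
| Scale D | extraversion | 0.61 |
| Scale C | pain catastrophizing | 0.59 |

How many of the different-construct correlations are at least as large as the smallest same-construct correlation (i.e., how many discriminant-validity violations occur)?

Convergent (same construct = pain catastrophizing): Scale A, Scale B, Scale C.
Smallest convergent = 0.59. Discriminant values: 0.76, 0.45, 0.61; count ≥ 0.59 → 2.

2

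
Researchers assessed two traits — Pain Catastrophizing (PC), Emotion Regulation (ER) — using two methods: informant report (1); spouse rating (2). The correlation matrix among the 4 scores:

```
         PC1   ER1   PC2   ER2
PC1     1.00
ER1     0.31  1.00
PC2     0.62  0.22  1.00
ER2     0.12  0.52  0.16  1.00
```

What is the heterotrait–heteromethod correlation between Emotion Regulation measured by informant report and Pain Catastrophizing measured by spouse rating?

Different traits and methods: r(ER1, PC2) = 0.22.

0.22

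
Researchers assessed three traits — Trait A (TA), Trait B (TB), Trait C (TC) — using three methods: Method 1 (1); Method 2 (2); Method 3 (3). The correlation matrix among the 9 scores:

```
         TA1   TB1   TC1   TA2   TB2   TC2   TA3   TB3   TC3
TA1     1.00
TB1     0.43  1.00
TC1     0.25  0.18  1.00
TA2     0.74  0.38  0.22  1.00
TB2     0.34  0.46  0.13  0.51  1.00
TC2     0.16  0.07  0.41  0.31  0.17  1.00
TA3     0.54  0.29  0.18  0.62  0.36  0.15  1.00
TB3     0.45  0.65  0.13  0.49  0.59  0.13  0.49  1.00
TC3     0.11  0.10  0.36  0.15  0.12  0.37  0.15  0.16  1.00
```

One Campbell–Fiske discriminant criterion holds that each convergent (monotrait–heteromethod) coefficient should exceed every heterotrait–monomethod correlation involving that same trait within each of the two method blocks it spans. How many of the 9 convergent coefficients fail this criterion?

Convergent coefficients and their comparison sets:
TA (methods 1·2): 0.74 vs {0.43, 0.51, 0.25, 0.31} → pass.
TA (methods 1·3): 0.54 vs {0.43, 0.49, 0.25, 0.15} → pass.
TA (methods 2·3): 0.62 vs {0.51, 0.49, 0.31, 0.15} → pass.
TB (methods 1·2): 0.46 vs {0.43, 0.51, 0.18, 0.17} → fail.
TB (methods 1·3): 0.65 vs {0.43, 0.49, 0.18, 0.16} → pass.
TB (methods 2·3): 0.59 vs {0.51, 0.49, 0.17, 0.16} → pass.
TC (methods 1·2): 0.41 vs {0.25, 0.31, 0.18, 0.17} → pass.
TC (methods 1·3): 0.36 vs {0.25, 0.15, 0.18, 0.16} → pass.
TC (methods 2·3): 0.37 vs {0.31, 0.15, 0.17, 0.16} → pass.
1 of 9 fail.

1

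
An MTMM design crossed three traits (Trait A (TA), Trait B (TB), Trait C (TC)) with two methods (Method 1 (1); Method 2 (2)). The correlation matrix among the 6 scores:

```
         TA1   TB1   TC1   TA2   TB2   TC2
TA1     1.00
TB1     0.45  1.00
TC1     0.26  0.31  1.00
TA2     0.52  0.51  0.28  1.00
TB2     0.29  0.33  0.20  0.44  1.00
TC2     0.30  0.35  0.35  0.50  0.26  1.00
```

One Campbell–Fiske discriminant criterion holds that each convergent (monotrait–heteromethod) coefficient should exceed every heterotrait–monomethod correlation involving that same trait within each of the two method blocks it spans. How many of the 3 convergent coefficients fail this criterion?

Checking each validity diagonal entry against its comparison values:
TA (methods 1·2): 0.52 vs {0.45, 0.44, 0.26, 0.50} → pass.
TB (methods 1·2): 0.33 vs {0.45, 0.44, 0.31, 0.26} → fail.
TC (methods 1·2): 0.35 vs {0.26, 0.50, 0.31, 0.26} → fail.
2 of 3 fail.

2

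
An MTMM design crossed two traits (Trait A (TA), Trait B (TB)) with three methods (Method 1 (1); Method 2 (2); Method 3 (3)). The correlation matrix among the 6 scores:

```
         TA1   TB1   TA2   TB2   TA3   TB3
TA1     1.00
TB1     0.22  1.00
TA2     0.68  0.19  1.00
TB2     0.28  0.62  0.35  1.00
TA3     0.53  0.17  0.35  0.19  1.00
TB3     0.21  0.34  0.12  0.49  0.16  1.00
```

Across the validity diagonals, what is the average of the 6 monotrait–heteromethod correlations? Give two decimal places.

0.50

Convergent values: 0.68, 0.53, 0.35, 0.62, 0.34, 0.49; mean = 3.01/6 = 0.50.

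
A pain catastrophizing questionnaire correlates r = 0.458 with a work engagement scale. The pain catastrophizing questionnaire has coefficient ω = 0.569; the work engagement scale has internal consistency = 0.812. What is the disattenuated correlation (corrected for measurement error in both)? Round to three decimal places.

r_true = r_obs / √(r_xx · r_yy) = 0.458 / √(0.569 × 0.812) = 0.458 / √0.462028 = 0.458 / 0.6797 ≈ 0.674.

0.674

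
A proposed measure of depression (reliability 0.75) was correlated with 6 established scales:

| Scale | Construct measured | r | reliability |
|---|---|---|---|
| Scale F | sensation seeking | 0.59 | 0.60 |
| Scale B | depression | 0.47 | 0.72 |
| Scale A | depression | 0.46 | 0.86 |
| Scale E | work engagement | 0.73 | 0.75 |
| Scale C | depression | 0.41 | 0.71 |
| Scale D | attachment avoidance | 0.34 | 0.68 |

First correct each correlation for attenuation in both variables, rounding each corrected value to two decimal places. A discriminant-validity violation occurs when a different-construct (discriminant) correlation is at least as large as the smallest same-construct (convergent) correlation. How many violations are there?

2

Disattenuated r (r / √(r_scale · r_new)):
  Scale F (disc): 0.59 / √(0.60·0.75) = 0.88
  Scale B (conv): 0.47 / √(0.72·0.75) = 0.64
  Scale A (conv): 0.46 / √(0.86·0.75) = 0.57
  Scale E (disc): 0.73 / √(0.75·0.75) = 0.97
  Scale C (conv): 0.41 / √(0.71·0.75) = 0.56
  Scale D (disc): 0.34 / √(0.68·0.75) = 0.48
Smallest convergent = 0.56. Discriminant values: 0.88, 0.97, 0.48; count ≥ 0.56 → 2.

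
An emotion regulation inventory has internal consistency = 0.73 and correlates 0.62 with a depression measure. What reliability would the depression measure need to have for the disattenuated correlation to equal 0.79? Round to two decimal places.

r_true = r_obs / √(r_xx · r_yy) ⇒ 0.79 = 0.62 / √(0.73 · r_yy).
√(0.73 · r_yy) = 0.62 / 0.79 = 0.7848; 0.73 · r_yy = 0.6159; r_yy = 0.6159 / 0.73 ≈ 0.84.

0.84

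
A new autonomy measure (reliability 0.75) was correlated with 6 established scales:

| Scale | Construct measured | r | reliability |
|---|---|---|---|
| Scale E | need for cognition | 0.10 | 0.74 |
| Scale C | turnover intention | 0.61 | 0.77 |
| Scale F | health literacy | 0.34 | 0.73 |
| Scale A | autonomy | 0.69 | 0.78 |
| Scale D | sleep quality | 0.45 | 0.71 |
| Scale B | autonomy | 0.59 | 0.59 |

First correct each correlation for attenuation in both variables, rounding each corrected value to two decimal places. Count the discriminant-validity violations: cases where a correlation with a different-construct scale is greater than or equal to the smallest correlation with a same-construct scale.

0

Disattenuated r (r / √(r_scale · r_new)):
  Scale E (disc): 0.10 / √(0.74·0.75) = 0.13
  Scale C (disc): 0.61 / √(0.77·0.75) = 0.80
  Scale F (disc): 0.34 / √(0.73·0.75) = 0.46
  Scale A (conv): 0.69 / √(0.78·0.75) = 0.90
  Scale D (disc): 0.45 / √(0.71·0.75) = 0.62
  Scale B (conv): 0.59 / √(0.59·0.75) = 0.89
Smallest convergent = 0.89. Discriminant values: 0.13, 0.80, 0.46, 0.62; count ≥ 0.89 → 0.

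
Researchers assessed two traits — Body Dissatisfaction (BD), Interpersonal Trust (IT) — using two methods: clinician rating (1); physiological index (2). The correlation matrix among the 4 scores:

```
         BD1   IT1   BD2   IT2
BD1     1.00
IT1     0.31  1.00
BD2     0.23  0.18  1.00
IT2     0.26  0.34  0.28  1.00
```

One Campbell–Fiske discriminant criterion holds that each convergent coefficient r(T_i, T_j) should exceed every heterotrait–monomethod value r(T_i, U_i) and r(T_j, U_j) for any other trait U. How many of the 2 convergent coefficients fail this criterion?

1

Checking each validity diagonal entry against its comparison values:
BD (methods 1·2): 0.23 vs {0.31, 0.28} → fail.
IT (methods 1·2): 0.34 vs {0.31, 0.28} → pass.
1 of 2 fail.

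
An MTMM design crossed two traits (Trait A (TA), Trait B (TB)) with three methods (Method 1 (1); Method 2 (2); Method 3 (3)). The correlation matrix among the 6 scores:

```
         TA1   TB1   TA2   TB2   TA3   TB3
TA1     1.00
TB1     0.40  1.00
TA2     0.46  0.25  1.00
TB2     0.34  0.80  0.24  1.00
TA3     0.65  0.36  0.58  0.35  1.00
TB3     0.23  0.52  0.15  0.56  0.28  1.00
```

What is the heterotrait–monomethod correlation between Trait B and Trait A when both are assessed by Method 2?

0.24

Different traits, same method: r(TB2, TA2) = 0.24.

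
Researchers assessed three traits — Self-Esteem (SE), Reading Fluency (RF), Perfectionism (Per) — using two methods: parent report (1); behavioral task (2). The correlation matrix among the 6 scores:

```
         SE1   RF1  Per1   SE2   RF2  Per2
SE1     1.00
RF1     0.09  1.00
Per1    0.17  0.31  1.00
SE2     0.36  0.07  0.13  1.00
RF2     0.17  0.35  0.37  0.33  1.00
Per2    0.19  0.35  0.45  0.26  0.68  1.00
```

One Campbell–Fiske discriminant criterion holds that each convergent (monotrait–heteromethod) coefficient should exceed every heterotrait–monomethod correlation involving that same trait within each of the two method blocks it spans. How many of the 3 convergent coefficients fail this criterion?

2

Each convergent coefficient versus the relevant comparison correlations:
SE (methods 1·2): 0.36 vs {0.09, 0.33, 0.17, 0.26} → pass.
RF (methods 1·2): 0.35 vs {0.09, 0.33, 0.31, 0.68} → fail.
Per (methods 1·2): 0.45 vs {0.17, 0.26, 0.31, 0.68} → fail.
2 of 3 fail.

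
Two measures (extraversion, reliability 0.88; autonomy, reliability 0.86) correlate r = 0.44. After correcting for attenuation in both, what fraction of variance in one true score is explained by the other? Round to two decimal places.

Disattenuated r = 0.44 / √(0.88 × 0.86) = 0.44 / 0.8699 = 0.5058.
Shared true-score variance = 0.5058² = 0.2558 ≈ 0.26.

0.26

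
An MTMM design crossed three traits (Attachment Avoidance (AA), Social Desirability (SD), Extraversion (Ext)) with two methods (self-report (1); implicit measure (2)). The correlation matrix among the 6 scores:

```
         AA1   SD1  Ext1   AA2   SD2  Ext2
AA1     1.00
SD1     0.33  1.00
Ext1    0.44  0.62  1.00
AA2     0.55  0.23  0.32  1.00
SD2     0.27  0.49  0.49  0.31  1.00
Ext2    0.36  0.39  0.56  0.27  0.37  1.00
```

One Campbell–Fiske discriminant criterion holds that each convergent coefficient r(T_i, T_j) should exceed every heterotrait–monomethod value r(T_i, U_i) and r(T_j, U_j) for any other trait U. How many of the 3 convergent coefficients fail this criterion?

Each convergent coefficient versus the relevant comparison correlations:
AA (methods 1·2): 0.55 vs {0.33, 0.31, 0.44, 0.27} → pass.
SD (methods 1·2): 0.49 vs {0.33, 0.31, 0.62, 0.37} → fail.
Ext (methods 1·2): 0.56 vs {0.44, 0.27, 0.62, 0.37} → fail.
2 of 3 fail.

2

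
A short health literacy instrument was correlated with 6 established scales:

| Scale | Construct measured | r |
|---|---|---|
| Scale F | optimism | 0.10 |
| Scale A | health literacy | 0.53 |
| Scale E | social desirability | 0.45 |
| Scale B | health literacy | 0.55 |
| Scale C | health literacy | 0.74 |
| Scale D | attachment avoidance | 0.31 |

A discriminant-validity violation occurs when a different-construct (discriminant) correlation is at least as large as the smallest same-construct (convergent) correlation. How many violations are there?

Convergent (same construct = health literacy): Scale A, Scale B, Scale C.
Smallest convergent = 0.53. Discriminant values: 0.10, 0.45, 0.31; count ≥ 0.53 → 0.

0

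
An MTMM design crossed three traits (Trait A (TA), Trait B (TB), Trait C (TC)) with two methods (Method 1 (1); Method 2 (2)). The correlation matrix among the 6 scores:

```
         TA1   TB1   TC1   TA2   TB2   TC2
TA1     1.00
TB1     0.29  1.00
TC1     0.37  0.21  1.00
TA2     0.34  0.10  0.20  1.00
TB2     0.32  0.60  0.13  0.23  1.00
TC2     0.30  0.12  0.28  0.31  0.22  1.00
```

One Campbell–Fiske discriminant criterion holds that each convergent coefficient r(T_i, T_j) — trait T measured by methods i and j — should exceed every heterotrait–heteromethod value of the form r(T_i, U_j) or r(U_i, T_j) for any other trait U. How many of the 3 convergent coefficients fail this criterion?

1

Convergent coefficients and their comparison sets:
TA (methods 1·2): 0.34 vs {0.32, 0.10, 0.30, 0.20} → pass.
TB (methods 1·2): 0.60 vs {0.10, 0.32, 0.12, 0.13} → pass.
TC (methods 1·2): 0.28 vs {0.20, 0.30, 0.13, 0.12} → fail.
1 of 3 fail.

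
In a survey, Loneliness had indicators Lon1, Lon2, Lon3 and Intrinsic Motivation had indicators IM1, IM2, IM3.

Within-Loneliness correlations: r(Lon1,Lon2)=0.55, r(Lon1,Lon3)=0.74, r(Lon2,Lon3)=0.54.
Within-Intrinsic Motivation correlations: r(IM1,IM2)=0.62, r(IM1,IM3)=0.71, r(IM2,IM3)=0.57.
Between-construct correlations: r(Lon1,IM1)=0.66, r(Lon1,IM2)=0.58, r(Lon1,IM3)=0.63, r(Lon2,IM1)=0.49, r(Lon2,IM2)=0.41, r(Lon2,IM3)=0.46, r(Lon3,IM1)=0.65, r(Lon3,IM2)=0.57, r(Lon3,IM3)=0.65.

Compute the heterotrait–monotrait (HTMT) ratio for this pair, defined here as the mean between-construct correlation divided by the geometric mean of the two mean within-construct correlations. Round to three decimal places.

0.912

Mean heterotrait r = 5.10/9 = 0.5667.
Mean within-Lon = 1.83/3 = 0.6100; mean within-IM = 1.90/3 = 0.6333.
Geometric mean = √(0.6100 × 0.6333) = 0.6215.
HTMT = 0.5667 / 0.6215 = 0.912.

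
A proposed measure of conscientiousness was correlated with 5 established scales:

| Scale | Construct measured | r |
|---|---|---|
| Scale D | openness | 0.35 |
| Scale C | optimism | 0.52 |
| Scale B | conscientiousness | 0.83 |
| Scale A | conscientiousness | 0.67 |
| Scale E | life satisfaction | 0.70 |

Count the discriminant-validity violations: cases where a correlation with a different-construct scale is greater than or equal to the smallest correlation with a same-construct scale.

1

Convergent (same construct = conscientiousness): Scale B, Scale A.
Smallest convergent = 0.67. Discriminant values: 0.35, 0.52, 0.70; count ≥ 0.67 → 1.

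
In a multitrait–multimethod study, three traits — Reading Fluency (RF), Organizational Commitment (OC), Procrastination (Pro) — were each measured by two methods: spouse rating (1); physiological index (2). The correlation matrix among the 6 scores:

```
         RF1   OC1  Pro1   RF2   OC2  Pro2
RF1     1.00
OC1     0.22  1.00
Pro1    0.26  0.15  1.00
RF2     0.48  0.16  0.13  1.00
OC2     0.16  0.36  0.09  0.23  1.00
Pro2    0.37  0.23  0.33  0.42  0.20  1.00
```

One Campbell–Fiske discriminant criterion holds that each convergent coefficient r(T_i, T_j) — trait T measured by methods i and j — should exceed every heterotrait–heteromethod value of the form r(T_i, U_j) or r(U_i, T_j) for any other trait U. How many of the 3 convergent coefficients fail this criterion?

Each convergent coefficient versus the relevant comparison correlations:
RF (methods 1·2): 0.48 vs {0.16, 0.16, 0.37, 0.13} → pass.
OC (methods 1·2): 0.36 vs {0.16, 0.16, 0.23, 0.09} → pass.
Pro (methods 1·2): 0.33 vs {0.13, 0.37, 0.09, 0.23} → fail.
1 of 3 fail.

1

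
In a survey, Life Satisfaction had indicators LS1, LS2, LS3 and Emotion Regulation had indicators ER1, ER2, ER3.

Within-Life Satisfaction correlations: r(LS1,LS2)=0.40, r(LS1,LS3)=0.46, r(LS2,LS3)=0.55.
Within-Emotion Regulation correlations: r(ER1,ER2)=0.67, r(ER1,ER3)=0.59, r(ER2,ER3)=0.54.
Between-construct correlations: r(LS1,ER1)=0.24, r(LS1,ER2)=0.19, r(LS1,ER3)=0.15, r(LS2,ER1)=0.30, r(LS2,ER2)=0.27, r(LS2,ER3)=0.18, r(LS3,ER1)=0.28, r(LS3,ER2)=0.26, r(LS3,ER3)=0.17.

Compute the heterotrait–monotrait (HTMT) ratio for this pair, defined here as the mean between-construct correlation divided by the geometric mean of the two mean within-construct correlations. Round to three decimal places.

Between-construct mean = 2.04/9 = 0.2267.
Mean within-LS = 1.41/3 = 0.4700; mean within-ER = 1.80/3 = 0.6000.
Geometric mean = √(0.4700 × 0.6000) = 0.5310.
HTMT = 0.2267 / 0.5310 = 0.427.

0.427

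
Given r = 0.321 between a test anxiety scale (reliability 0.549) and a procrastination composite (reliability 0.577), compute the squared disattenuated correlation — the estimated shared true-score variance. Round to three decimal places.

Disattenuated r = 0.321 / √(0.549 × 0.577) = 0.321 / 0.5628 = 0.5704.
Shared true-score variance = 0.5704² = 0.3254 ≈ 0.325.

0.325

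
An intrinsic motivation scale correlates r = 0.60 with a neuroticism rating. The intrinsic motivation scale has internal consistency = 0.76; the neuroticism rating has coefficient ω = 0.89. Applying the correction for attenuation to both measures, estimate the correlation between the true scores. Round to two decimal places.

0.73

r_true = r_obs / √(r_xx · r_yy) = 0.60 / √(0.76 × 0.89) = 0.60 / √0.6764 = 0.60 / 0.8224 ≈ 0.73.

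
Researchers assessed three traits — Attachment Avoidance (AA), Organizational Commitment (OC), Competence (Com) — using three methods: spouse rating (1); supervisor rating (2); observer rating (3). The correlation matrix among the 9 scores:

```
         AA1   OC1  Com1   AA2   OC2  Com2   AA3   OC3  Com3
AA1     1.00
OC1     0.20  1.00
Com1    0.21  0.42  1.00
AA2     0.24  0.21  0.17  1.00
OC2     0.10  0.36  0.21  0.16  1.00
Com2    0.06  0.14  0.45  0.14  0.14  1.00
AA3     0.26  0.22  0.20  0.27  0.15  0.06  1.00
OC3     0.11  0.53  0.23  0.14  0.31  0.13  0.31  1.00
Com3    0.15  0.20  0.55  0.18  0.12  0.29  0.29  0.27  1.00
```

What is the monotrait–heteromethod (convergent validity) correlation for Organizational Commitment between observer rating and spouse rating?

Same trait (OC), different methods: r(OC3, OC1) = 0.53.

0.53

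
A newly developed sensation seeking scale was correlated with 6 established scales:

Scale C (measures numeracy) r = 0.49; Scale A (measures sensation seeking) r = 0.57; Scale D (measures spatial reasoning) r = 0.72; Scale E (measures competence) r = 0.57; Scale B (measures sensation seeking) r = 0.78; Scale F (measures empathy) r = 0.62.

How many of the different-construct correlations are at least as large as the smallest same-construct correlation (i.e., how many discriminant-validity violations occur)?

Convergent (same construct = sensation seeking): Scale A, Scale B.
Smallest convergent = 0.57. Discriminant values: 0.49, 0.72, 0.57, 0.62; count ≥ 0.57 → 3.

3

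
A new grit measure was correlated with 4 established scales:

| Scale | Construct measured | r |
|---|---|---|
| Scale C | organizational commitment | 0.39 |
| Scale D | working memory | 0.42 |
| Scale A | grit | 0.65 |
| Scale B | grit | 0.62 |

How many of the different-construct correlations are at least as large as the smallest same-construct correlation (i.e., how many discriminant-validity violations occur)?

0

Convergent (same construct = grit): Scale A, Scale B.
Smallest convergent = 0.62. Discriminant values: 0.39, 0.42; count ≥ 0.62 → 0.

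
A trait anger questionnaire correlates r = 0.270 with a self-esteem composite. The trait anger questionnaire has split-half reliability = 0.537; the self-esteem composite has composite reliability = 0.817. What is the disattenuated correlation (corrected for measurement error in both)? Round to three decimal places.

0.408

r_true = r_obs / √(r_xx · r_yy) = 0.270 / √(0.537 × 0.817) = 0.270 / √0.438729 = 0.270 / 0.6624 ≈ 0.408.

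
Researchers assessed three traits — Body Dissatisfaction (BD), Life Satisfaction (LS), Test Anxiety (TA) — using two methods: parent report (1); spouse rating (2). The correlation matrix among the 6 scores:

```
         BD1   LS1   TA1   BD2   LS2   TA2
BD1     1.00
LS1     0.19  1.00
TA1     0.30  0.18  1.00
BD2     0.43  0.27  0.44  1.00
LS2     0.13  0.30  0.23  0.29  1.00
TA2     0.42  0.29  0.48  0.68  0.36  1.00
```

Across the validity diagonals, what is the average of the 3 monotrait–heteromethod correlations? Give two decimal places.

Convergent values: 0.43, 0.30, 0.48; mean = 1.21/3 = 0.40.

0.40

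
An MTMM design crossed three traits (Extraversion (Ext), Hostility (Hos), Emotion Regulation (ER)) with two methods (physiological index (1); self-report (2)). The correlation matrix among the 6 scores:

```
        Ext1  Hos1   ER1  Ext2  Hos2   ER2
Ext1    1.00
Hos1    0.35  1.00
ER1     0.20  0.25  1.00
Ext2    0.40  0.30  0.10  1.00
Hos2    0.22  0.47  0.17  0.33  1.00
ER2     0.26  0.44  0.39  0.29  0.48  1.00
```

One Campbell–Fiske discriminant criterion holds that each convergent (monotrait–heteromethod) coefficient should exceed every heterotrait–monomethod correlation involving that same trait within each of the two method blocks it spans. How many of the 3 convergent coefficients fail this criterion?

Convergent coefficients and their comparison sets:
Ext (methods 1·2): 0.40 vs {0.35, 0.33, 0.20, 0.29} → pass.
Hos (methods 1·2): 0.47 vs {0.35, 0.33, 0.25, 0.48} → fail.
ER (methods 1·2): 0.39 vs {0.20, 0.29, 0.25, 0.48} → fail.
2 of 3 fail.

2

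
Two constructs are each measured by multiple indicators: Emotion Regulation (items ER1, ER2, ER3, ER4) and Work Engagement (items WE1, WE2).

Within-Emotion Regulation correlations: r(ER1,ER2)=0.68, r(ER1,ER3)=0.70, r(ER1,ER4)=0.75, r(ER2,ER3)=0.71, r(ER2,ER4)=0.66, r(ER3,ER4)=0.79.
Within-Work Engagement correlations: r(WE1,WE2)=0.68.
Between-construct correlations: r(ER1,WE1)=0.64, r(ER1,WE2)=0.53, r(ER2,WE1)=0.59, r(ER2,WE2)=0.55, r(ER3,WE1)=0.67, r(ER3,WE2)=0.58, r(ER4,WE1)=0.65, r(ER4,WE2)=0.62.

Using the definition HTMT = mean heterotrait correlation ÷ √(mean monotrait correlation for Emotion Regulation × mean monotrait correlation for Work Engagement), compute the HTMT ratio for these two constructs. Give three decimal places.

0.866

Between-construct mean = 4.83/8 = 0.6038.
Mean within-ER = 4.29/6 = 0.7150; mean within-WE = 0.68/1 = 0.6800.
Geometric mean = √(0.7150 × 0.6800) = 0.6973.
HTMT = 0.6038 / 0.6973 = 0.866.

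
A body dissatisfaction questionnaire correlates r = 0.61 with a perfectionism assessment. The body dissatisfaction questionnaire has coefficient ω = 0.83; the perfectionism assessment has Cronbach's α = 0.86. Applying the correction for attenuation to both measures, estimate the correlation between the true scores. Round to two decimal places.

0.72

r_true = r_obs / √(r_xx · r_yy) = 0.61 / √(0.83 × 0.86) = 0.61 / √0.7138 = 0.61 / 0.8449 ≈ 0.72.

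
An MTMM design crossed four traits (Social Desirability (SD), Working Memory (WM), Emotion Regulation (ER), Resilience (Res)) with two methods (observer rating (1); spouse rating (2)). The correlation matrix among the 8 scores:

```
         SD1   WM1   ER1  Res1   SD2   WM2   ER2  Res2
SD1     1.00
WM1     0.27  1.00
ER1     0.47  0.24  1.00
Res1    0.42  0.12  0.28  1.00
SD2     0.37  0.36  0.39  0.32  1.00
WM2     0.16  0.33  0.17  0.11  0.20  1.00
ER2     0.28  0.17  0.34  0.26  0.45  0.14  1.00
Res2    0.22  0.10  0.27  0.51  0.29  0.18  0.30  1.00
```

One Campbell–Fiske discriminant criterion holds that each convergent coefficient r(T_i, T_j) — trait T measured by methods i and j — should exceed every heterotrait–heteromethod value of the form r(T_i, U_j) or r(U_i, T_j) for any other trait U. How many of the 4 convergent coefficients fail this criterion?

Convergent coefficients and their comparison sets:
SD (methods 1·2): 0.37 vs {0.16, 0.36, 0.28, 0.39, 0.22, 0.32} → fail.
WM (methods 1·2): 0.33 vs {0.36, 0.16, 0.17, 0.17, 0.10, 0.11} → fail.
ER (methods 1·2): 0.34 vs {0.39, 0.28, 0.17, 0.17, 0.27, 0.26} → fail.
Res (methods 1·2): 0.51 vs {0.32, 0.22, 0.11, 0.10, 0.26, 0.27} → pass.
3 of 4 fail.

3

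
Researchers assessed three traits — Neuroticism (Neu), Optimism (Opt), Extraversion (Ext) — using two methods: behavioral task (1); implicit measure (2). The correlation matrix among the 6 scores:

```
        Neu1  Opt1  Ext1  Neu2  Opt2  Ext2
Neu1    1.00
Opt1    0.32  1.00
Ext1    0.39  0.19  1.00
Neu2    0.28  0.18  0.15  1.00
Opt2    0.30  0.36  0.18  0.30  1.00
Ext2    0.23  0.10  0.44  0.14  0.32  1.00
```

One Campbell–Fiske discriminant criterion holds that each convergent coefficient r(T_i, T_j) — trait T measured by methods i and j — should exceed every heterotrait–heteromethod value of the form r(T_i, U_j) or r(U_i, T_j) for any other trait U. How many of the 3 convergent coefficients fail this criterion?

1

Each convergent coefficient versus the relevant comparison correlations:
Neu (methods 1·2): 0.28 vs {0.30, 0.18, 0.23, 0.15} → fail.
Opt (methods 1·2): 0.36 vs {0.18, 0.30, 0.10, 0.18} → pass.
Ext (methods 1·2): 0.44 vs {0.15, 0.23, 0.18, 0.10} → pass.
1 of 3 fail.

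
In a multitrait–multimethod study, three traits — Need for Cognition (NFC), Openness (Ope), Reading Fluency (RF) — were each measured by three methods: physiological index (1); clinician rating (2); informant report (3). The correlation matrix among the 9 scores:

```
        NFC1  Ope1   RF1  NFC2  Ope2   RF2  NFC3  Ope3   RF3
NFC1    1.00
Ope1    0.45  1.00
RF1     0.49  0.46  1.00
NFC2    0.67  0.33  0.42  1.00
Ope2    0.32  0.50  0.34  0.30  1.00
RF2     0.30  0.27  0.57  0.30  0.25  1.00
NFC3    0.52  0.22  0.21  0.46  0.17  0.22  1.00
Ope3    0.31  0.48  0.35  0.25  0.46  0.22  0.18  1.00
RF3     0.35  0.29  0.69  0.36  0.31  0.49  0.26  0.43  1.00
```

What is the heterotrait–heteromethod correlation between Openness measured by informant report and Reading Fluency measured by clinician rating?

Different traits and methods: r(Ope3, RF2) = 0.22.

0.22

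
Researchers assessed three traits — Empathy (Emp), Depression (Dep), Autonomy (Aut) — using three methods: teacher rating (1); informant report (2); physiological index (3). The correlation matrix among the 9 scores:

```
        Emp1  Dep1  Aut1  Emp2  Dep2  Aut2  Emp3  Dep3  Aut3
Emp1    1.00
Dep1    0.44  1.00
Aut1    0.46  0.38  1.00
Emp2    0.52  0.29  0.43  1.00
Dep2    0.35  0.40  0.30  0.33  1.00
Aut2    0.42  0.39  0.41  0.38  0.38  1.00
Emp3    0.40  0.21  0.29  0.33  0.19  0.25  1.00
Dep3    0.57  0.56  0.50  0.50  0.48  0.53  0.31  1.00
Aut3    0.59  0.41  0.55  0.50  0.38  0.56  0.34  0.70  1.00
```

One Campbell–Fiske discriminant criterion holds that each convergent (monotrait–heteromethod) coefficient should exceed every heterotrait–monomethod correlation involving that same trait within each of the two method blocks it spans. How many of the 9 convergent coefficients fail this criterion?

Checking each validity diagonal entry against its comparison values:
Emp (methods 1·2): 0.52 vs {0.44, 0.33, 0.46, 0.38} → pass.
Emp (methods 1·3): 0.40 vs {0.44, 0.31, 0.46, 0.34} → fail.
Emp (methods 2·3): 0.33 vs {0.33, 0.31, 0.38, 0.34} → fail.
Dep (methods 1·2): 0.40 vs {0.44, 0.33, 0.38, 0.38} → fail.
Dep (methods 1·3): 0.56 vs {0.44, 0.31, 0.38, 0.70} → fail.
Dep (methods 2·3): 0.48 vs {0.33, 0.31, 0.38, 0.70} → fail.
Aut (methods 1·2): 0.41 vs {0.46, 0.38, 0.38, 0.38} → fail.
Aut (methods 1·3): 0.55 vs {0.46, 0.34, 0.38, 0.70} → fail.
Aut (methods 2·3): 0.56 vs {0.38, 0.34, 0.38, 0.70} → fail.
8 of 9 fail.

8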